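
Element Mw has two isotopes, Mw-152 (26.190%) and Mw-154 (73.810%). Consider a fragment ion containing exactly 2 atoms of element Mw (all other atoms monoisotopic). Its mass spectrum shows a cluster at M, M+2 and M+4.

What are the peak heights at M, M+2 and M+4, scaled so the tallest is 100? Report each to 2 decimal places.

12.59 : 70.97 : 100.00

Each Mw atom is independently Mw-152 (p = 0.26190) or Mw-154 (q = 0.73810); the cluster is the binomial expansion (p + q)^2.
P(M) = 0.26190^2 = 0.068592
P(M+2) = 2 × 0.26190^1 × 0.73810^1 = 0.386617
P(M+4) = 0.73810^2 = 0.544792
The M+4 peak is largest (0.544792); scaling to 100 gives 12.59 : 70.97 : 100.00.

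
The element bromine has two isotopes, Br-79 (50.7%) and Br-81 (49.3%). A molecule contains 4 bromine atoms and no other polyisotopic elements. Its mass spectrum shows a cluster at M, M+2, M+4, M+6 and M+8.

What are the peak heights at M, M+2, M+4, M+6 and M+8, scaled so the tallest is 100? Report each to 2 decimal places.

17.63 : 68.56 : 100.00 : 64.83 : 15.76

The 4 Br atoms are independent, so intensities follow the terms of (0.507 + 0.493)^4.
P(M) = 0.507^4 = 0.066074
P(M+2) = 4 × 0.507^3 × 0.493^1 = 0.256999
P(M+4) = 6 × 0.507^2 × 0.493^2 = 0.374853
P(M+6) = 4 × 0.507^1 × 0.493^3 = 0.243001
P(M+8) = 0.493^4 = 0.059073
The M+4 peak is largest (0.374853); scaling to 100 gives 17.63 : 68.56 : 100.00 : 64.83 : 15.76.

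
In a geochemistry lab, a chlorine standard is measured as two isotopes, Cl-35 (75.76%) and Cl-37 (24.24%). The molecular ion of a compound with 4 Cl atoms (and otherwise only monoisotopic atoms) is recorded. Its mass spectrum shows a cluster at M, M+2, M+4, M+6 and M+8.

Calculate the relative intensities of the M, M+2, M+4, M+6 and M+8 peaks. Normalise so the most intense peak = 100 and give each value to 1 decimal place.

Each Cl atom is independently Cl-35 (p = 0.7576) or Cl-37 (q = 0.2424); the cluster is the binomial expansion (p + q)^4.
P(M) = 0.7576^4 = 0.329428
P(M+2) = 4 × 0.7576^3 × 0.2424^1 = 0.421612
P(M+4) = 6 × 0.7576^2 × 0.2424^2 = 0.202347
P(M+6) = 4 × 0.7576^1 × 0.2424^3 = 0.043162
P(M+8) = 0.2424^4 = 0.003452
The M+2 peak is largest (0.421612); scaling to 100 gives 78.1 : 100.0 : 48.0 : 10.2 : 0.8.

78.1 : 100.0 : 48.0 : 10.2 : 0.8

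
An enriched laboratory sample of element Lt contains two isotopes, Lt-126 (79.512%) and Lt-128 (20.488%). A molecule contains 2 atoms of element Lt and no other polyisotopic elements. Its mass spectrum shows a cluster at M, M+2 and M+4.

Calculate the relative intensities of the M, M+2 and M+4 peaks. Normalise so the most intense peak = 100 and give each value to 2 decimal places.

Expanding (0.79512 + 0.20488)^2:
P(M) = 0.79512^2 = 0.632216
P(M+2) = 2 × 0.79512^1 × 0.20488^1 = 0.325808
P(M+4) = 0.20488^2 = 0.041976
The M peak is largest (0.632216); scaling to 100 gives 100.00 : 51.53 : 6.64.

100.00 : 51.53 : 6.64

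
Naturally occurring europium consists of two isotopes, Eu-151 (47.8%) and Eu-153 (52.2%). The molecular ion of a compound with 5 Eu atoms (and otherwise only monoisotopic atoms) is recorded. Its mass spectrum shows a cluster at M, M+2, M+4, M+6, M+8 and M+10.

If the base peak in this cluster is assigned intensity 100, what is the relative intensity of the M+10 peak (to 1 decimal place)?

Term probabilities: M 0.0250, M+2 0.1363, M+4 0.2976, M+6 0.3250, M+8 0.1775, M+10 0.0388. Base peak = M+6.
P(M+6) = C(5,3) × 0.478^2 × 0.522^3 = 10 × 0.228484 × 0.14223665 = 0.324988 (base)
P(M+10) = C(5,5) × 0.478^0 × 0.522^5 = 1 × 1.0000 × 0.03875721 = 0.038757
Relative intensity = 0.038757 / 0.324988 × 100 = 11.9

11.9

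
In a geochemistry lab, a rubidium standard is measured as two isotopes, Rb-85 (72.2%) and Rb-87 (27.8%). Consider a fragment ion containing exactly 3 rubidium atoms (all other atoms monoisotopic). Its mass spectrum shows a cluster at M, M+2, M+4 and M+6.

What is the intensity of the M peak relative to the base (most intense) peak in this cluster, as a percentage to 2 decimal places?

Binomial terms of (0.722 + 0.278)^3: M 0.3764, M+2 0.4348, M+4 0.1674, M+6 0.0215 → M+2 is the base peak.
P(M+2) = C(3,1) × 0.722^2 × 0.278^1 = 3 × 0.521284 × 0.2780 = 0.434751 (base)
P(M) = C(3,0) × 0.722^3 × 0.278^0 = 1 × 0.37636705 × 1.0000 = 0.376367
Relative intensity = 0.376367 / 0.434751 × 100 = 86.57

86.57%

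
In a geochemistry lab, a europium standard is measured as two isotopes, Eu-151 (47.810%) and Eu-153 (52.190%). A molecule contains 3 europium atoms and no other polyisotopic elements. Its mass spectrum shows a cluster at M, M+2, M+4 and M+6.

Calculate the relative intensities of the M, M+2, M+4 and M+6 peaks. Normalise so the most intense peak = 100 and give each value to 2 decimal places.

27.97 : 91.61 : 100.00 : 36.39

Each Eu atom is independently Eu-151 (p = 0.47810) or Eu-153 (q = 0.52190); the cluster is the binomial expansion (p + q)^3.
P(M) = 0.47810^3 = 0.109284
P(M+2) = 3 × 0.47810^2 × 0.52190^1 = 0.357887
P(M+4) = 3 × 0.47810^1 × 0.52190^2 = 0.390674
P(M+6) = 0.52190^3 = 0.142155
The M+4 peak is largest (0.390674); scaling to 100 gives 27.97 : 91.61 : 100.00 : 36.39.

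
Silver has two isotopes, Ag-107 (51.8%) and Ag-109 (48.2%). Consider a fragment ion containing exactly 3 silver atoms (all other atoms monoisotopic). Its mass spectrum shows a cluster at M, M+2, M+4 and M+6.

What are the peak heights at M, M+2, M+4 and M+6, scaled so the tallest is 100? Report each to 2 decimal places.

The 3 Ag atoms are independent, so intensities follow the terms of (0.518 + 0.482)^3.
P(M) = 0.518^3 = 0.138992
P(M+2) = 3 × 0.518^2 × 0.482^1 = 0.387997
P(M+4) = 3 × 0.518^1 × 0.482^2 = 0.361031
P(M+6) = 0.482^3 = 0.111980
The M+2 peak is largest (0.387997); scaling to 100 gives 35.82 : 100.00 : 93.05 : 28.86.

35.82 : 100.00 : 93.05 : 28.86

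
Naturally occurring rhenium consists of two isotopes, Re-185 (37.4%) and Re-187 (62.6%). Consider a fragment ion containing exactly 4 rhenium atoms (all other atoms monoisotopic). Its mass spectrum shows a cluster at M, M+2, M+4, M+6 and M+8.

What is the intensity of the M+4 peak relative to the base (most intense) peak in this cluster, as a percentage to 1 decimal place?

89.6%

(0.374 + 0.626)^4 gives M 0.0196, M+2 0.1310, M+4 0.3289, M+6 0.3670, M+8 0.1536; the largest is M+6.
P(M+6) = C(4,3) × 0.374^1 × 0.626^3 = 4 × 0.3740 × 0.24531438 = 0.366990 (base)
P(M+4) = C(4,2) × 0.374^2 × 0.626^2 = 6 × 0.139876 × 0.391876 = 0.328884
Relative intensity = 0.328884 / 0.366990 × 100 = 89.6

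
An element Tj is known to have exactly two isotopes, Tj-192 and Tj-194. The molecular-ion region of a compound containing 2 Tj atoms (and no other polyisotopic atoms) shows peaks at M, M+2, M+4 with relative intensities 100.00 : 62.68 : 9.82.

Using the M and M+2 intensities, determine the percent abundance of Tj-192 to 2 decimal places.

If p is the fraction of Tj that is Tj-192, then I(M+2)/I(M) = [C(2,1)·p^1·(1−p)] / p^2 = 2·(1−p)/p = 62.68/100.00 = 0.6268
(1−p)/p = 0.6268/2 = 0.3134  ⇒  p = 1/(1 + 0.3134) = 0.7614
Tj-192: 76.14%, Tj-194: 23.86%.

76.14%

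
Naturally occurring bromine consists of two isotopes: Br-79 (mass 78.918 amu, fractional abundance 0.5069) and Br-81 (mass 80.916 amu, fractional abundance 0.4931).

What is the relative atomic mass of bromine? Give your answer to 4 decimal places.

79.9032 amu

Ar = Σ fᵢ·mᵢ = 0.5069 × 78.918 + 0.4931 × 80.916
= 40.00353 + 39.89968 = 79.90321 amu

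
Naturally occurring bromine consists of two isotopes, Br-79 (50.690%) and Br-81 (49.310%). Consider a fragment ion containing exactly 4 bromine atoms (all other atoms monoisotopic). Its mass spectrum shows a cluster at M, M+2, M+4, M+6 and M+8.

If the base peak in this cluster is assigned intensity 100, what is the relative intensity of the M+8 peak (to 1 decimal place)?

15.8

Binomial terms of (0.50690 + 0.49310)^4: M 0.0660, M+2 0.2569, M+4 0.3749, M+6 0.2431, M+8 0.0591 → M+4 is the base peak.
P(M+4) = C(4,2) × 0.50690^2 × 0.49310^2 = 6 × 0.25694761 × 0.24314761 = 0.374857 (base)
P(M+8) = C(4,4) × 0.50690^0 × 0.49310^4 = 1 × 1.0000 × 0.05912076 = 0.059121
Relative intensity = 0.059121 / 0.374857 × 100 = 15.8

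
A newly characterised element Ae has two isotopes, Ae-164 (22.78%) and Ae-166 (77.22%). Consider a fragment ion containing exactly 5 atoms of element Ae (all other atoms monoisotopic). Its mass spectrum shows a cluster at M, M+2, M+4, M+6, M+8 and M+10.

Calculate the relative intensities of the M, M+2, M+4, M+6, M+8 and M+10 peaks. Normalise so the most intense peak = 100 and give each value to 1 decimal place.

Each Ae atom is independently Ae-164 (p = 0.2278) or Ae-166 (q = 0.7722); the cluster is the binomial expansion (p + q)^5.
P(M) = 0.2278^5 = 0.000613
P(M+2) = 5 × 0.2278^4 × 0.7722^1 = 0.010397
P(M+4) = 10 × 0.2278^3 × 0.7722^2 = 0.070489
P(M+6) = 10 × 0.2278^2 × 0.7722^3 = 0.238944
P(M+8) = 5 × 0.2278^1 × 0.7722^4 = 0.404989
P(M+10) = 0.7722^5 = 0.274567
The M+8 peak is largest (0.404989); scaling to 100 gives 0.2 : 2.6 : 17.4 : 59.0 : 100.0 : 67.8.

0.2 : 2.6 : 17.4 : 59.0 : 100.0 : 67.8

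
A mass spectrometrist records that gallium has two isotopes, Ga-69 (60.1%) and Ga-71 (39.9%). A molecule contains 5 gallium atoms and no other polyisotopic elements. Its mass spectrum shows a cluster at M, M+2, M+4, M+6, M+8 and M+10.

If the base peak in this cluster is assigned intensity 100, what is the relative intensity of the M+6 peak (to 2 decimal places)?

(0.601 + 0.399)^5 gives M 0.0784, M+2 0.2603, M+4 0.3456, M+6 0.2294, M+8 0.0762, M+10 0.0101; the largest is M+4.
P(M+4) = C(5,2) × 0.601^3 × 0.399^2 = 10 × 0.2170818 × 0.159201 = 0.345596 (base)
P(M+6) = C(5,3) × 0.601^2 × 0.399^3 = 10 × 0.361201 × 0.0635212 = 0.229439
Relative intensity = 0.229439 / 0.345596 × 100 = 66.39

66.39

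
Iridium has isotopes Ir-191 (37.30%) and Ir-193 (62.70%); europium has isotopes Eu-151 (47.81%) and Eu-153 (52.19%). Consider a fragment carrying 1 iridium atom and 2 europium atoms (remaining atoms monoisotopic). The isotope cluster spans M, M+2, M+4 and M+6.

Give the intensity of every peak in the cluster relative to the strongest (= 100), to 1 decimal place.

Iridium pattern (n=1): 0.3730 : 0.6270
Europium pattern (n=2): 0.22857961 : 0.49904078 : 0.27237961
Convolve the two distributions (both contribute in 2-u steps):
  M: 0.3730×0.22857961 = 0.085260
  M+2: 0.3730×0.49904078 + 0.6270×0.22857961 = 0.329462
  M+4: 0.3730×0.27237961 + 0.6270×0.49904078 = 0.414496
  M+6: 0.6270×0.27237961 = 0.170782
Scale to base peak (0.414496) = 100: 20.6 : 79.5 : 100.0 : 41.2

20.6 : 79.5 : 100.0 : 41.2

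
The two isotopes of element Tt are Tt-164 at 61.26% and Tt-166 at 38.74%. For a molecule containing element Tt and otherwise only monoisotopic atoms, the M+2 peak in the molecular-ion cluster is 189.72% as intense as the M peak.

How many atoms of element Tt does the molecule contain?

For n independent Tt atoms, I(M+2)/I(M) = n · (abundance Tt-166) / (abundance Tt-164) = n · 0.3874/0.6126.
n = 1.8972 × 0.6126/0.3874 = 3.00 ≈ 3

3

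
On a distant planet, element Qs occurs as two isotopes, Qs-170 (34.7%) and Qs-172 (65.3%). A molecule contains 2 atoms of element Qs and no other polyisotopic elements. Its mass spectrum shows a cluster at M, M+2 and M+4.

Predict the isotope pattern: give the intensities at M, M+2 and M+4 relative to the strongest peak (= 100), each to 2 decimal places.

Expanding (0.347 + 0.653)^2:
P(M) = 0.347^2 = 0.120409
P(M+2) = 2 × 0.347^1 × 0.653^1 = 0.453182
P(M+4) = 0.653^2 = 0.426409
The M+2 peak is largest (0.453182); scaling to 100 gives 26.57 : 100.00 : 94.09.

26.57 : 100.00 : 94.09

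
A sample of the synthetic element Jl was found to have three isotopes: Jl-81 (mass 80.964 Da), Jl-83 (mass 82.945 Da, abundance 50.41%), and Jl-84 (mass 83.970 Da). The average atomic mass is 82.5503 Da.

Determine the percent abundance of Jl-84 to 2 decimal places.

19.55%

The remaining 49.59% is split between Jl-81 (fraction x) and Jl-84 (fraction 0.4959 − x).
Substituting: 80.964x + 83.970(0.4959 − x) = 40.7377255
(80.964 − 83.970)x = -0.9029975  ⇒  x = 0.30040, y = 0.19550
Jl-81: 30.04%, Jl-84: 19.55%.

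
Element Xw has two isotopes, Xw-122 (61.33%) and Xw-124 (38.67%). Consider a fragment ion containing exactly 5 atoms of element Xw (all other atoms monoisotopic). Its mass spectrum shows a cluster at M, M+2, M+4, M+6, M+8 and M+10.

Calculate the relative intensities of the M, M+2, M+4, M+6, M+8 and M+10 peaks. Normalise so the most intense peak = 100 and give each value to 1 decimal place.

Each Xw atom is independently Xw-122 (p = 0.6133) or Xw-124 (q = 0.3867); the cluster is the binomial expansion (p + q)^5.
P(M) = 0.6133^5 = 0.086769
P(M+2) = 5 × 0.6133^4 × 0.3867^1 = 0.273550
P(M+4) = 10 × 0.6133^3 × 0.3867^2 = 0.344959
P(M+6) = 10 × 0.6133^2 × 0.3867^3 = 0.217505
P(M+8) = 5 × 0.6133^1 × 0.3867^4 = 0.068571
P(M+10) = 0.3867^5 = 0.008647
The M+4 peak is largest (0.344959); scaling to 100 gives 25.2 : 79.3 : 100.0 : 63.1 : 19.9 : 2.5.

25.2 : 79.3 : 100.0 : 63.1 : 19.9 : 2.5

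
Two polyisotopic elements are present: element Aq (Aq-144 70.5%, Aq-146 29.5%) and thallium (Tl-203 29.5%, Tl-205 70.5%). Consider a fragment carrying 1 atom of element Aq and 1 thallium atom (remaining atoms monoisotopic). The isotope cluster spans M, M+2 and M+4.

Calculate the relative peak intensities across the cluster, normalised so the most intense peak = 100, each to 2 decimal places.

Element Aq pattern (n=1): 0.7050 : 0.2950
Thallium pattern (n=1): 0.2950 : 0.7050
Convolve the two distributions (both contribute in 2-u steps):
  M: 0.7050×0.2950 = 0.207975
  M+2: 0.7050×0.7050 + 0.2950×0.2950 = 0.584050
  M+4: 0.2950×0.7050 = 0.207975
Scale to base peak (0.584050) = 100: 35.61 : 100.00 : 35.61

35.61 : 100.00 : 35.61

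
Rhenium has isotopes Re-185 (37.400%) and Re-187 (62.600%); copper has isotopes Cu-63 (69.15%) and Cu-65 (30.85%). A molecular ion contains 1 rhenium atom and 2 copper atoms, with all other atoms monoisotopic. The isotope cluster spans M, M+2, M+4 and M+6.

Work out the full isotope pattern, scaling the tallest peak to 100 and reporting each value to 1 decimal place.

39.0 : 100.0 : 66.0 : 13.0

Rhenium pattern (n=1): 0.3740 : 0.6260
Copper pattern (n=2): 0.47817225 : 0.4266555 : 0.09517225
Convolve the two distributions (both contribute in 2-u steps):
  M: 0.3740×0.47817225 = 0.178836
  M+2: 0.3740×0.4266555 + 0.6260×0.47817225 = 0.458905
  M+4: 0.3740×0.09517225 + 0.6260×0.4266555 = 0.302681
  M+6: 0.6260×0.09517225 = 0.059578
Scale to base peak (0.458905) = 100: 39.0 : 100.0 : 66.0 : 13.0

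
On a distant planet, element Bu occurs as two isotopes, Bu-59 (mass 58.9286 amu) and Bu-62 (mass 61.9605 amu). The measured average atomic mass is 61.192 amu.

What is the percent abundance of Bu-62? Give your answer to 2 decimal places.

74.65%

Let x be the fractional abundance of Bu-59; then Bu-62 has abundance 1 − x.
58.9286·x + 61.9605·(1 − x) = 61.192
(58.9286 − 61.9605)·x = 61.192 − 61.9605
x = -0.7685 / -3.0319 = 0.25347 → 25.35% Bu-59, 74.65% Bu-62.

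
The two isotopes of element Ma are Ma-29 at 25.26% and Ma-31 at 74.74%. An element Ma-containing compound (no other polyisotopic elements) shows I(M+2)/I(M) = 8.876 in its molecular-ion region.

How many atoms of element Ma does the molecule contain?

With n Ma atoms, P(M+2)/P(M) = C(n,1)·p^(n−1)q / p^n = n·q/p = n · 0.7474/0.2526.
n = 8.876 × 0.2526/0.7474 = 3.00 ≈ 3

3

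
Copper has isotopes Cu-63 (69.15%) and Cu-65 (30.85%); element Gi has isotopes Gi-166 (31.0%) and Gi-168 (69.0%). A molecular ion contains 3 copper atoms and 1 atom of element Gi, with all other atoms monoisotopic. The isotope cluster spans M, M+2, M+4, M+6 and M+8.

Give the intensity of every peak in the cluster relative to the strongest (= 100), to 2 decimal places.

27.96 : 99.67 : 100.00 : 39.65 : 5.53

Copper pattern (n=3): 0.33065611 : 0.44254842 : 0.19743483 : 0.02936064
Element Gi pattern (n=1): 0.3100 : 0.6900
Convolve the two distributions (both contribute in 2-u steps):
  M: 0.33065611×0.3100 = 0.102503
  M+2: 0.33065611×0.6900 + 0.44254842×0.3100 = 0.365343
  M+4: 0.44254842×0.6900 + 0.19743483×0.3100 = 0.366563
  M+6: 0.19743483×0.6900 + 0.02936064×0.3100 = 0.145332
  M+8: 0.02936064×0.6900 = 0.020259
Scale to base peak (0.366563) = 100: 27.96 : 99.67 : 100.00 : 39.65 : 5.53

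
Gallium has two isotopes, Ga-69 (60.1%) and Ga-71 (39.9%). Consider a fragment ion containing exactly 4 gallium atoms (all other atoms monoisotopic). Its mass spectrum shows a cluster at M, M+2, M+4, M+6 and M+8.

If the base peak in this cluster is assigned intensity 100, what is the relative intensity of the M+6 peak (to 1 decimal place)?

(0.601 + 0.399)^4 gives M 0.1305, M+2 0.3465, M+4 0.3450, M+6 0.1527, M+8 0.0253; the largest is M+2.
P(M+2) = C(4,1) × 0.601^3 × 0.399^1 = 4 × 0.2170818 × 0.3990 = 0.346463 (base)
P(M+6) = C(4,3) × 0.601^1 × 0.399^3 = 4 × 0.6010 × 0.0635212 = 0.152705
Relative intensity = 0.152705 / 0.346463 × 100 = 44.1

44.1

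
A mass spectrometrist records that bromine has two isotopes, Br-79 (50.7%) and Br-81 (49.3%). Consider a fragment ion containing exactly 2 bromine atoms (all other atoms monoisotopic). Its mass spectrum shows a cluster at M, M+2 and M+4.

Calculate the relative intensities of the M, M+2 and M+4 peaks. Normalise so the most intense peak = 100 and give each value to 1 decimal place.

51.4 : 100.0 : 48.6

Expanding (0.507 + 0.493)^2:
P(M) = 0.507^2 = 0.257049
P(M+2) = 2 × 0.507^1 × 0.493^1 = 0.499902
P(M+4) = 0.493^2 = 0.243049
The M+2 peak is largest (0.499902); scaling to 100 gives 51.4 : 100.0 : 48.6.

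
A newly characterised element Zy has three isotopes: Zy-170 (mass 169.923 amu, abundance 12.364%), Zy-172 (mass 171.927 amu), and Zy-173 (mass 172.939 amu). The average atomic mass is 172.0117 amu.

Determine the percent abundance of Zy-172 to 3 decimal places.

54.783%

The remaining 87.636% is split between Zy-172 (fraction x) and Zy-173 (fraction 0.87636 − x).
Substituting: 171.927x + 172.939(0.87636 − x) = 151.00242028
(171.927 − 172.939)x = -0.55440176  ⇒  x = 0.54783, y = 0.32853
Zy-172: 54.783%, Zy-173: 32.853%.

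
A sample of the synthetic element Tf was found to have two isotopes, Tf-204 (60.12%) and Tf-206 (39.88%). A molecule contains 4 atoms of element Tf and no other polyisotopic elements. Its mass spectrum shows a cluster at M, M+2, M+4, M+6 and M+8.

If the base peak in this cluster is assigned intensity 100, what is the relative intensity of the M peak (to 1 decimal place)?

37.7

Binomial terms of (0.6012 + 0.3988)^4: M 0.1306, M+2 0.3466, M+4 0.3449, M+6 0.1525, M+8 0.0253 → M+2 is the base peak.
P(M+2) = C(4,1) × 0.6012^3 × 0.3988^1 = 4 × 0.21729859 × 0.3988 = 0.346635 (base)
P(M) = C(4,0) × 0.6012^4 × 0.3988^0 = 1 × 0.13063991 × 1.0000 = 0.130640
Relative intensity = 0.130640 / 0.346635 × 100 = 37.7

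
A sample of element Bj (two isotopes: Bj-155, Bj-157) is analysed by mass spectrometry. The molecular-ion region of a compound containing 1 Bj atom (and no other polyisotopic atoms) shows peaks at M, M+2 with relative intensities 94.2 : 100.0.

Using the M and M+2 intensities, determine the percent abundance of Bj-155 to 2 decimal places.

Write p for the Bj-155 fraction. I(M+2)/I(M) = [C(1,1)·p^0·(1−p)] / p^1 = 1·(1−p)/p = 100.0/94.2 = 1.0616
(1−p)/p = 1.0616/1 = 1.0616  ⇒  p = 1/(1 + 1.0616) = 0.4851
Bj-155: 48.51%, Bj-157: 51.49%.

48.51%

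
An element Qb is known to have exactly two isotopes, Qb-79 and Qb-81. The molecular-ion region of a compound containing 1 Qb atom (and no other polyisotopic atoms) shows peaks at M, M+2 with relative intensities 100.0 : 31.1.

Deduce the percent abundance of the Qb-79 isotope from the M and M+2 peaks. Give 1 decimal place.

If p is the fraction of Qb that is Qb-79, then I(M+2)/I(M) = [C(1,1)·p^0·(1−p)] / p^1 = 1·(1−p)/p = 31.1/100.0 = 0.3110
(1−p)/p = 0.3110/1 = 0.3110  ⇒  p = 1/(1 + 0.3110) = 0.7628
Qb-79: 76.3%, Qb-81: 23.7%.

76.3%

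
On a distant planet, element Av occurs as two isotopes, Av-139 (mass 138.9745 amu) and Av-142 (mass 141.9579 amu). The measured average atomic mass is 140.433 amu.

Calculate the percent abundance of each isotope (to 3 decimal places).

With x = fraction of Av-139 (so Av-142 is 1 − x):
138.9745·x + 141.9579·(1 − x) = 140.433
(138.9745 − 141.9579)·x = 140.433 − 141.9579
x = -1.5249 / -2.9834 = 0.51113 → 51.113% Av-139, 48.887% Av-142.

Av-139: 51.113%, Av-142: 48.887%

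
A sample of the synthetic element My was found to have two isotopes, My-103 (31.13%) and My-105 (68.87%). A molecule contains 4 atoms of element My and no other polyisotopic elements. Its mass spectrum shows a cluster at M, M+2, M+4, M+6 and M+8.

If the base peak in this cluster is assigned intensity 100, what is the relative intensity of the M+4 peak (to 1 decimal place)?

67.8

Binomial terms of (0.3113 + 0.6887)^4: M 0.0094, M+2 0.0831, M+4 0.2758, M+6 0.4068, M+8 0.2250 → M+6 is the base peak.
P(M+6) = C(4,3) × 0.3113^1 × 0.6887^3 = 4 × 0.3113 × 0.32665571 = 0.406752 (base)
P(M+4) = C(4,2) × 0.3113^2 × 0.6887^2 = 6 × 0.09690769 × 0.47430769 = 0.275784
Relative intensity = 0.275784 / 0.406752 × 100 = 67.8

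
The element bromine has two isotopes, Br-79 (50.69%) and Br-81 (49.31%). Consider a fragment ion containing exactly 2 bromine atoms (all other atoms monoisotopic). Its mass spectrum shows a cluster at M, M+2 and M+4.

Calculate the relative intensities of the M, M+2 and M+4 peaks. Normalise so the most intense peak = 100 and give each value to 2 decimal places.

Each Br atom is independently Br-79 (p = 0.5069) or Br-81 (q = 0.4931); the cluster is the binomial expansion (p + q)^2.
P(M) = 0.5069^2 = 0.256948
P(M+2) = 2 × 0.5069^1 × 0.4931^1 = 0.499905
P(M+4) = 0.4931^2 = 0.243148
The M+2 peak is largest (0.499905); scaling to 100 gives 51.40 : 100.00 : 48.64.

51.40 : 100.00 : 48.64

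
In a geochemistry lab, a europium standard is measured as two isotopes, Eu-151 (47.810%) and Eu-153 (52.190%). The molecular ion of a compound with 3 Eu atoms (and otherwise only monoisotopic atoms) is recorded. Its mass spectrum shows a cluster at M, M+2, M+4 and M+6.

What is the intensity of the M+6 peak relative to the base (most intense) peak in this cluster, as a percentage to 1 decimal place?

36.4%

Binomial terms of (0.47810 + 0.52190)^3: M 0.1093, M+2 0.3579, M+4 0.3907, M+6 0.1422 → M+4 is the base peak.
P(M+4) = C(3,2) × 0.47810^1 × 0.52190^2 = 3 × 0.4781 × 0.27237961 = 0.390674 (base)
P(M+6) = C(3,3) × 0.47810^0 × 0.52190^3 = 1 × 1.0000 × 0.14215492 = 0.142155
Relative intensity = 0.142155 / 0.390674 × 100 = 36.4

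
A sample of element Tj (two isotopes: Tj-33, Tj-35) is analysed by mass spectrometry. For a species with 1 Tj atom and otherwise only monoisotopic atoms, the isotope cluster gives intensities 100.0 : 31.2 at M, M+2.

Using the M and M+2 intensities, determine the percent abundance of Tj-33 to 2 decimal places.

Let p = fractional abundance of Tj-33. I(M+2)/I(M) = [C(1,1)·p^0·(1−p)] / p^1 = 1·(1−p)/p = 31.2/100.0 = 0.3120
(1−p)/p = 0.3120/1 = 0.3120  ⇒  p = 1/(1 + 0.3120) = 0.7622
Tj-33: 76.22%, Tj-35: 23.78%.

76.22%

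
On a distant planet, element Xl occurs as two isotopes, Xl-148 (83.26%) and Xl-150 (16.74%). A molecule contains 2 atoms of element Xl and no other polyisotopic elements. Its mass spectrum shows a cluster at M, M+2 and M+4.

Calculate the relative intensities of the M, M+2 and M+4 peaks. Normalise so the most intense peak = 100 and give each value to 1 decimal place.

100.0 : 40.2 : 4.0

Expanding (0.8326 + 0.1674)^2:
P(M) = 0.8326^2 = 0.693223
P(M+2) = 2 × 0.8326^1 × 0.1674^1 = 0.278754
P(M+4) = 0.1674^2 = 0.028023
The M peak is largest (0.693223); scaling to 100 gives 100.0 : 40.2 : 4.0.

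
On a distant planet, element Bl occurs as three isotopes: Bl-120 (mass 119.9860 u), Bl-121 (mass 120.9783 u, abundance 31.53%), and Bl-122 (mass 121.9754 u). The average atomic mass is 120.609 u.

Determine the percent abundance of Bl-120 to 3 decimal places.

The remaining 68.47% is split between Bl-120 (fraction x) and Bl-122 (fraction 0.6847 − x).
Substituting: 119.9860x + 121.9754(0.6847 − x) = 82.46454201
(119.9860 − 121.9754)x = -1.05201437  ⇒  x = 0.52881, y = 0.15589
Bl-120: 52.881%, Bl-122: 15.589%.

52.881%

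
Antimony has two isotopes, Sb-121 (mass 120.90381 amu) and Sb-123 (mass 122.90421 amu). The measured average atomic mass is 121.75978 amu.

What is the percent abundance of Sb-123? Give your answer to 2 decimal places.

Let x be the fractional abundance of Sb-121; then Sb-123 has abundance 1 − x.
120.90381·x + 122.90421·(1 − x) = 121.75978
(120.90381 − 122.90421)·x = 121.75978 − 122.90421
x = -1.14443 / -2.00040 = 0.57210 → 57.21% Sb-121, 42.79% Sb-123.

42.79%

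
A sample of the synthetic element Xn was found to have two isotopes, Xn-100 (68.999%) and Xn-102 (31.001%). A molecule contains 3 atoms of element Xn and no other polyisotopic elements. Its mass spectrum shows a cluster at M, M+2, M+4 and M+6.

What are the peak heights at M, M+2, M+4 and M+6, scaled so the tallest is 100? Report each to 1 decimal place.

Expanding (0.68999 + 0.31001)^3:
P(M) = 0.68999^3 = 0.328495
P(M+2) = 3 × 0.68999^2 × 0.31001^1 = 0.442774
P(M+4) = 3 × 0.68999^1 × 0.31001^2 = 0.198937
P(M+6) = 0.31001^3 = 0.029794
The M+2 peak is largest (0.442774); scaling to 100 gives 74.2 : 100.0 : 44.9 : 6.7.

74.2 : 100.0 : 44.9 : 6.7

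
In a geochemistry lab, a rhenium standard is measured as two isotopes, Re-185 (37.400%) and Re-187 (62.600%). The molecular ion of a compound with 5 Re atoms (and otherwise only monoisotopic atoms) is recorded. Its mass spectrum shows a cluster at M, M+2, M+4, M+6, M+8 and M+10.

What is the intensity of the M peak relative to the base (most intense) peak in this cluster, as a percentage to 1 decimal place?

2.1%

Term probabilities: M 0.0073, M+2 0.0612, M+4 0.2050, M+6 0.3431, M+8 0.2872, M+10 0.0961. Base peak = M+6.
P(M+6) = C(5,3) × 0.37400^2 × 0.62600^3 = 10 × 0.139876 × 0.24531438 = 0.343136 (base)
P(M) = C(5,0) × 0.37400^5 × 0.62600^0 = 1 × 0.00731742 × 1.0000 = 0.007317
Relative intensity = 0.007317 / 0.343136 × 100 = 2.1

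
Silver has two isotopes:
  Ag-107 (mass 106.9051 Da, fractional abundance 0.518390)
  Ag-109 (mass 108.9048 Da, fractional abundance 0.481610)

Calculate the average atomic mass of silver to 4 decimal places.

The abundance-weighted mean is 0.518390 × 106.9051 + 0.481610 × 108.9048
= 55.41853 + 52.44964 = 107.86817 Da

107.8682 Da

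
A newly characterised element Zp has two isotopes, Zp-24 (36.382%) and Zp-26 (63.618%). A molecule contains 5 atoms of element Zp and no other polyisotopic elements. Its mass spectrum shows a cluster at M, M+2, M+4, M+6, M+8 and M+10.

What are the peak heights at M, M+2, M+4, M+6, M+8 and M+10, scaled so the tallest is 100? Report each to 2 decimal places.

1.87 : 16.35 : 57.19 : 100.00 : 87.43 : 30.58

Each Zp atom is independently Zp-24 (p = 0.36382) or Zp-26 (q = 0.63618); the cluster is the binomial expansion (p + q)^5.
P(M) = 0.36382^5 = 0.006374
P(M+2) = 5 × 0.36382^4 × 0.63618^1 = 0.055731
P(M+4) = 10 × 0.36382^3 × 0.63618^2 = 0.194904
P(M+6) = 10 × 0.36382^2 × 0.63618^3 = 0.340811
P(M+8) = 5 × 0.36382^1 × 0.63618^4 = 0.297973
P(M+10) = 0.63618^5 = 0.104208
The M+6 peak is largest (0.340811); scaling to 100 gives 1.87 : 16.35 : 57.19 : 100.00 : 87.43 : 30.58.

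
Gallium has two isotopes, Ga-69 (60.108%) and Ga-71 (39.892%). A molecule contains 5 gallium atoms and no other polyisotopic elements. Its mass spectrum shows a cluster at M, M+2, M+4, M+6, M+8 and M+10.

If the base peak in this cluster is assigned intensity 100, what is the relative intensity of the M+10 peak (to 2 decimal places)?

2.92

(0.60108 + 0.39892)^5 gives M 0.0785, M+2 0.2604, M+4 0.3456, M+6 0.2294, M+8 0.0761, M+10 0.0101; the largest is M+4.
P(M+4) = C(5,2) × 0.60108^3 × 0.39892^2 = 10 × 0.2171685 × 0.15913717 = 0.345596 (base)
P(M+10) = C(5,5) × 0.60108^0 × 0.39892^5 = 1 × 1.0000 × 0.0101025 = 0.010103
Relative intensity = 0.010103 / 0.345596 × 100 = 2.92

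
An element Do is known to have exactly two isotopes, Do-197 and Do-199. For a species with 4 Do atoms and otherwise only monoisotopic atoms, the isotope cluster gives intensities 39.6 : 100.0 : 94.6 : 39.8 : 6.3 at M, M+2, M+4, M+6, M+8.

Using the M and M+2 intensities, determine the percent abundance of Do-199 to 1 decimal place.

38.7%

Write p for the Do-197 fraction. I(M+2)/I(M) = [C(4,1)·p^3·(1−p)] / p^4 = 4·(1−p)/p = 100.0/39.6 = 2.5253
(1−p)/p = 2.5253/4 = 0.6313  ⇒  p = 1/(1 + 0.6313) = 0.6130
Do-197: 61.3%, Do-199: 38.7%.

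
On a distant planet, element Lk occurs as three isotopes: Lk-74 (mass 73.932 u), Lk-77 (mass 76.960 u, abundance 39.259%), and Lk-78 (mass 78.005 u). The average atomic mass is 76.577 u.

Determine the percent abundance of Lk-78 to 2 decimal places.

Let x and y be the fractions of Lk-74 and Lk-78. Then x + y = 1 − 0.39259 = 0.60741 and 73.932x + 78.005y = 76.577 − 0.39259×76.960 = 46.3632736.
Substituting: 73.932x + 78.005(0.60741 − x) = 46.3632736
(73.932 − 78.005)x = -1.01774345  ⇒  x = 0.24988, y = 0.35753
Lk-74: 24.99%, Lk-78: 35.75%.

35.75%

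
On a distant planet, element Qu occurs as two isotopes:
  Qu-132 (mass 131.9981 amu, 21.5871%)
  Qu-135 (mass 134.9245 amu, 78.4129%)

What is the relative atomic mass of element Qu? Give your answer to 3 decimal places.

The abundance-weighted mean is 0.215871 × 131.9981 + 0.784129 × 134.9245
= 28.49456 + 105.79821 = 134.29277 amu

134.293 amu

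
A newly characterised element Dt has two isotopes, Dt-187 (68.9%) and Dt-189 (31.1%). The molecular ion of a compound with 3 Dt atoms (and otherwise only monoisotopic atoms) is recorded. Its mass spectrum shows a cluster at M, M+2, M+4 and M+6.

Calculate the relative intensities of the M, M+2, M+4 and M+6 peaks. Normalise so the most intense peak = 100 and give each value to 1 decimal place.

The 3 Dt atoms are independent, so intensities follow the terms of (0.689 + 0.311)^3.
P(M) = 0.689^3 = 0.327083
P(M+2) = 3 × 0.689^2 × 0.311^1 = 0.442915
P(M+4) = 3 × 0.689^1 × 0.311^2 = 0.199922
P(M+6) = 0.311^3 = 0.030080
The M+2 peak is largest (0.442915); scaling to 100 gives 73.8 : 100.0 : 45.1 : 6.8.

73.8 : 100.0 : 45.1 : 6.8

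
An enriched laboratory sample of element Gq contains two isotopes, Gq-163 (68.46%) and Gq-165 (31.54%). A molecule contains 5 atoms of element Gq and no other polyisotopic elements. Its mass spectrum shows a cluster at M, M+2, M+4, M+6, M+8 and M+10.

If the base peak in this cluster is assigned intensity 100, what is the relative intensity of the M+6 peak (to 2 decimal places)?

Term probabilities: M 0.1504, M+2 0.3464, M+4 0.3192, M+6 0.1470, M+8 0.0339, M+10 0.0031. Base peak = M+2.
P(M+2) = C(5,1) × 0.6846^4 × 0.3154^1 = 5 × 0.21965828 × 0.3154 = 0.346401 (base)
P(M+6) = C(5,3) × 0.6846^2 × 0.3154^3 = 10 × 0.46867716 × 0.0313751 = 0.147048
Relative intensity = 0.147048 / 0.346401 × 100 = 42.45

42.45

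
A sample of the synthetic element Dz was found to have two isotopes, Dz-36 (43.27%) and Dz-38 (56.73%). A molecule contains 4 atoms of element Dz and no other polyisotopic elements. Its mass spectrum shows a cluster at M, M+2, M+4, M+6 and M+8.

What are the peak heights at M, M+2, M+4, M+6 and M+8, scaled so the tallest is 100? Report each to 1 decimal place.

9.7 : 50.8 : 100.0 : 87.4 : 28.6

The 4 Dz atoms are independent, so intensities follow the terms of (0.4327 + 0.5673)^4.
P(M) = 0.4327^4 = 0.035055
P(M+2) = 4 × 0.4327^3 × 0.5673^1 = 0.183837
P(M+4) = 6 × 0.4327^2 × 0.5673^2 = 0.361535
P(M+6) = 4 × 0.4327^1 × 0.5673^3 = 0.315999
P(M+8) = 0.5673^4 = 0.103574
The M+4 peak is largest (0.361535); scaling to 100 gives 9.7 : 50.8 : 100.0 : 87.4 : 28.6.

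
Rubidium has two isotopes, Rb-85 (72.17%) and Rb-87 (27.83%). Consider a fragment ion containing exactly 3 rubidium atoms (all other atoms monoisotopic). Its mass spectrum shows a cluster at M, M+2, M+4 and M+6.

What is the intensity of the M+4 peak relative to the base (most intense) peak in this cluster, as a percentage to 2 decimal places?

38.56%

Term probabilities: M 0.3759, M+2 0.4349, M+4 0.1677, M+6 0.0216. Base peak = M+2.
P(M+2) = C(3,1) × 0.7217^2 × 0.2783^1 = 3 × 0.52085089 × 0.2783 = 0.434858 (base)
P(M+4) = C(3,2) × 0.7217^1 × 0.2783^2 = 3 × 0.7217 × 0.07745089 = 0.167689
Relative intensity = 0.167689 / 0.434858 × 100 = 38.56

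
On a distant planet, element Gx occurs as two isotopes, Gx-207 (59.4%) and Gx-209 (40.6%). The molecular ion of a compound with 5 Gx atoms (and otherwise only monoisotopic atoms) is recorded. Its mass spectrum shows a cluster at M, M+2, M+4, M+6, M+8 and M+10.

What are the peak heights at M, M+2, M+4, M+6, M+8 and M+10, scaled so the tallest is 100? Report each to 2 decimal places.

21.41 : 73.15 : 100.00 : 68.35 : 23.36 : 3.19

Expanding (0.594 + 0.406)^5:
P(M) = 0.594^5 = 0.073949
P(M+2) = 5 × 0.594^4 × 0.406^1 = 0.252721
P(M+4) = 10 × 0.594^3 × 0.406^2 = 0.345471
P(M+6) = 10 × 0.594^2 × 0.406^3 = 0.236130
P(M+8) = 5 × 0.594^1 × 0.406^4 = 0.080698
P(M+10) = 0.406^5 = 0.011031
The M+4 peak is largest (0.345471); scaling to 100 gives 21.41 : 73.15 : 100.00 : 68.35 : 23.36 : 3.19.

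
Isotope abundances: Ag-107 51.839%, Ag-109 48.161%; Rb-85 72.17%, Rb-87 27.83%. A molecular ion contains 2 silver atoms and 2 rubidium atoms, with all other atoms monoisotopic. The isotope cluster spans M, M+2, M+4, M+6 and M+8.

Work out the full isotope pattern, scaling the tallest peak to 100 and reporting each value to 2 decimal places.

38.03 : 100.00 : 92.98 : 35.83 : 4.88

Silver pattern (n=2): 0.26872819 : 0.49932362 : 0.23194819
Rubidium pattern (n=2): 0.52085089 : 0.40169822 : 0.07745089
Convolve the two distributions (both contribute in 2-u steps):
  M: 0.26872819×0.52085089 = 0.139967
  M+2: 0.26872819×0.40169822 + 0.49932362×0.52085089 = 0.368021
  M+4: 0.26872819×0.07745089 + 0.49932362×0.40169822 + 0.23194819×0.52085089 = 0.342201
  M+6: 0.49932362×0.07745089 + 0.23194819×0.40169822 = 0.131846
  M+8: 0.23194819×0.07745089 = 0.017965
Scale to base peak (0.368021) = 100: 38.03 : 100.00 : 92.98 : 35.83 : 4.88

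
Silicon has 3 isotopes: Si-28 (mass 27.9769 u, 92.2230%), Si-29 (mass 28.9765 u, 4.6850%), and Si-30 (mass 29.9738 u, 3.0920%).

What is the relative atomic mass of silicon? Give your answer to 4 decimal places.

Average mass = Σ (abundance × isotope mass) = 0.922230 × 27.9769 + 0.046850 × 28.9765 + 0.030920 × 29.9738
= 25.80114 + 1.35755 + 0.92679 = 28.08548 u

28.0855 u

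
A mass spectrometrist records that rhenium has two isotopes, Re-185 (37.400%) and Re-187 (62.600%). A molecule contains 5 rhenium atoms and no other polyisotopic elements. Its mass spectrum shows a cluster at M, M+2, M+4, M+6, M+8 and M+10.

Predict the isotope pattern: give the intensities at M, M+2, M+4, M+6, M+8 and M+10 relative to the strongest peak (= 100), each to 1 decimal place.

Expanding (0.37400 + 0.62600)^5:
P(M) = 0.37400^5 = 0.007317
P(M+2) = 5 × 0.37400^4 × 0.62600^1 = 0.061239
P(M+4) = 10 × 0.37400^3 × 0.62600^2 = 0.205005
P(M+6) = 10 × 0.37400^2 × 0.62600^3 = 0.343136
P(M+8) = 5 × 0.37400^1 × 0.62600^4 = 0.287170
P(M+10) = 0.62600^5 = 0.096133
The M+6 peak is largest (0.343136); scaling to 100 gives 2.1 : 17.8 : 59.7 : 100.0 : 83.7 : 28.0.

2.1 : 17.8 : 59.7 : 100.0 : 83.7 : 28.0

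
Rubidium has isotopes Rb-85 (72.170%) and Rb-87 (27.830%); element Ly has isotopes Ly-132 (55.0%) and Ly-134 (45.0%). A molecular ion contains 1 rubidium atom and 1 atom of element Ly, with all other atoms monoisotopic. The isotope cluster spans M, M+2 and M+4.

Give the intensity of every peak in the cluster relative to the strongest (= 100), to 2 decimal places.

Rubidium pattern (n=1): 0.7217 : 0.2783
Element Ly pattern (n=1): 0.5500 : 0.4500
Convolve the two distributions (both contribute in 2-u steps):
  M: 0.7217×0.5500 = 0.396935
  M+2: 0.7217×0.4500 + 0.2783×0.5500 = 0.477830
  M+4: 0.2783×0.4500 = 0.125235
Scale to base peak (0.477830) = 100: 83.07 : 100.00 : 26.21

83.07 : 100.00 : 26.21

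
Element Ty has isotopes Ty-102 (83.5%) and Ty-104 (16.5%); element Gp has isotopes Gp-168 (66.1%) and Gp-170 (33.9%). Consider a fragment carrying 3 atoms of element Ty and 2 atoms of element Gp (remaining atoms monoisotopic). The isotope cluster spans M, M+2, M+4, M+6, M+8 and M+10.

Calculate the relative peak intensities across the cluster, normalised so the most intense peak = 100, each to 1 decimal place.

Element Ty pattern (n=3): 0.58218287 : 0.34512638 : 0.06819863 : 0.00449213
Element Gp pattern (n=2): 0.436921 : 0.448158 : 0.114921
Convolve the two distributions (both contribute in 2-u steps):
  M: 0.58218287×0.436921 = 0.254368
  M+2: 0.58218287×0.448158 + 0.34512638×0.436921 = 0.411703
  M+4: 0.58218287×0.114921 + 0.34512638×0.448158 + 0.06819863×0.436921 = 0.251374
  M+6: 0.34512638×0.114921 + 0.06819863×0.448158 + 0.00449213×0.436921 = 0.072189
  M+8: 0.06819863×0.114921 + 0.00449213×0.448158 = 0.009851
  M+10: 0.00449213×0.114921 = 0.000516
Scale to base peak (0.411703) = 100: 61.8 : 100.0 : 61.1 : 17.5 : 2.4 : 0.1

61.8 : 100.0 : 61.1 : 17.5 : 2.4 : 0.1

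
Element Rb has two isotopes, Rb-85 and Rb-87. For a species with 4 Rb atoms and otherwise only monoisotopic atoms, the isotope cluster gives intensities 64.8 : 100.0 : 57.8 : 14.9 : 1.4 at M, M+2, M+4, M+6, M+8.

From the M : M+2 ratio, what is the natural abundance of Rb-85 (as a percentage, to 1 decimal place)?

72.2%

Let p = fractional abundance of Rb-85. I(M+2)/I(M) = [C(4,1)·p^3·(1−p)] / p^4 = 4·(1−p)/p = 100.0/64.8 = 1.5432
(1−p)/p = 1.5432/4 = 0.3858  ⇒  p = 1/(1 + 0.3858) = 0.7216
Rb-85: 72.2%, Rb-87: 27.8%.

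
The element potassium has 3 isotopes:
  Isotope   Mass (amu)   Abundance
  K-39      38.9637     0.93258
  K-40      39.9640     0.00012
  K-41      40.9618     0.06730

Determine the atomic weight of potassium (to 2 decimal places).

Average mass = Σ (abundance × isotope mass) = 0.93258 × 38.9637 + 0.00012 × 39.9640 + 0.06730 × 40.9618
= 36.33677 + 0.00480 + 2.75673 = 39.09830 amu

39.10 amu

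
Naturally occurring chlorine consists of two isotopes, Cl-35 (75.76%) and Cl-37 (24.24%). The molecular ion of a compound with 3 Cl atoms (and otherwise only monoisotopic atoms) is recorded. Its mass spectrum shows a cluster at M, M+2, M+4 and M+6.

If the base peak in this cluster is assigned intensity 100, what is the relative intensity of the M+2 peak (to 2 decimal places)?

Binomial terms of (0.7576 + 0.2424)^3: M 0.4348, M+2 0.4174, M+4 0.1335, M+6 0.0142 → M is the base peak.
P(M) = C(3,0) × 0.7576^3 × 0.2424^0 = 1 × 0.4348304 × 1.0000 = 0.434830 (base)
P(M+2) = C(3,1) × 0.7576^2 × 0.2424^1 = 3 × 0.57395776 × 0.2424 = 0.417382
Relative intensity = 0.417382 / 0.434830 × 100 = 95.99

95.99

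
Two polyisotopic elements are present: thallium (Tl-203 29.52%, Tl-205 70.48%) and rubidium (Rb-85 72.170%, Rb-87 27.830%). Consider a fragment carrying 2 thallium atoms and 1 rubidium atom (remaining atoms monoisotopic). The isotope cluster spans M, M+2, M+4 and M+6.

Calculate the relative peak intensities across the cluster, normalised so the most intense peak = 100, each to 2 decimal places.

Thallium pattern (n=2): 0.08714304 : 0.41611392 : 0.49674304
Rubidium pattern (n=1): 0.7217 : 0.2783
Convolve the two distributions (both contribute in 2-u steps):
  M: 0.08714304×0.7217 = 0.062891
  M+2: 0.08714304×0.2783 + 0.41611392×0.7217 = 0.324561
  M+4: 0.41611392×0.2783 + 0.49674304×0.7217 = 0.474304
  M+6: 0.49674304×0.2783 = 0.138244
Scale to base peak (0.474304) = 100: 13.26 : 68.43 : 100.00 : 29.15

13.26 : 68.43 : 100.00 : 29.15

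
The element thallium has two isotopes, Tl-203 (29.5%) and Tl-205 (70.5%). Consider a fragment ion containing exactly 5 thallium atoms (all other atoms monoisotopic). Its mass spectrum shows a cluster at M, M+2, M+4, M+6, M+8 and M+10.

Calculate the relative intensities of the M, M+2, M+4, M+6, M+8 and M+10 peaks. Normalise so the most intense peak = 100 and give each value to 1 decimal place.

0.6 : 7.3 : 35.0 : 83.7 : 100.0 : 47.8

Each Tl atom is independently Tl-203 (p = 0.295) or Tl-205 (q = 0.705); the cluster is the binomial expansion (p + q)^5.
P(M) = 0.295^5 = 0.002234
P(M+2) = 5 × 0.295^4 × 0.705^1 = 0.026696
P(M+4) = 10 × 0.295^3 × 0.705^2 = 0.127598
P(M+6) = 10 × 0.295^2 × 0.705^3 = 0.304938
P(M+8) = 5 × 0.295^1 × 0.705^4 = 0.364375
P(M+10) = 0.705^5 = 0.174159
The M+8 peak is largest (0.364375); scaling to 100 gives 0.6 : 7.3 : 35.0 : 83.7 : 100.0 : 47.8.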